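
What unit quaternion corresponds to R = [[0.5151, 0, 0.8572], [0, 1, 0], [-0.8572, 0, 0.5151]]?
0.8704 + 0.4924j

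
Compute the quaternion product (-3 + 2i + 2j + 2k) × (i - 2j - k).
4 - i + 10j - 3k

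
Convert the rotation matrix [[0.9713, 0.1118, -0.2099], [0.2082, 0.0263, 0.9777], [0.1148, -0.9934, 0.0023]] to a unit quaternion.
0.7071 - 0.6969i - 0.1148j + 0.0341k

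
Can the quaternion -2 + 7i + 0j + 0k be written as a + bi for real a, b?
Yes. The quaternion -2 + 7i has j- and k-coefficients y = z = 0, so it lies in the complex subalgebra spanned by 1 and i.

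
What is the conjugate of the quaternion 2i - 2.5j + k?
-2i + 2.5j - k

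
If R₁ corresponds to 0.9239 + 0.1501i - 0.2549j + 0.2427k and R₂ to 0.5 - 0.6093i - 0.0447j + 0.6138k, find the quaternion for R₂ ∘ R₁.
0.393 - 0.3423i + 0.0713j + 0.8505k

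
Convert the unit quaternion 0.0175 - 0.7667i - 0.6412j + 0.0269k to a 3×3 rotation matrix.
[[0.1763, 0.9823, -0.0637], [0.9842, -0.1771, -0.0077], [-0.0188, -0.0613, -0.9979]]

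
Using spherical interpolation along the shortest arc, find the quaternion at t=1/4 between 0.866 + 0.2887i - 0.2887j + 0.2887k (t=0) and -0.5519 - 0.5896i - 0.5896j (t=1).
0.8767 + 0.4146i - 0.0589j + 0.2368k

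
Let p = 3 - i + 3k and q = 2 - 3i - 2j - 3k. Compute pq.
12 - 5i - 18j - k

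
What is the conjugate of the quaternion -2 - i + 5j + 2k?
-2 + i - 5j - 2k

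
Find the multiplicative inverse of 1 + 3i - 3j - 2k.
0.0435 - 0.1304i + 0.1304j + 0.087k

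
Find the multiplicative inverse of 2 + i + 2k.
0.2222 - 0.1111i - 0.2222k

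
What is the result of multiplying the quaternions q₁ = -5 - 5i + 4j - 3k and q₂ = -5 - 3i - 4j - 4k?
14 + 12i - 11j + 67k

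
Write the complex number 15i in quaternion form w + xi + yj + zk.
0 + 15i + 0j + 0k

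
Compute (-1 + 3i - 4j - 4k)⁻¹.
-0.0238 - 0.0714i + 0.0952j + 0.0952k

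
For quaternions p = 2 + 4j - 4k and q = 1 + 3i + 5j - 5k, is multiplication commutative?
No: pq = -38 + 6i + 2j - 26k ≠ -38 + 6i + 26j - 2k = qp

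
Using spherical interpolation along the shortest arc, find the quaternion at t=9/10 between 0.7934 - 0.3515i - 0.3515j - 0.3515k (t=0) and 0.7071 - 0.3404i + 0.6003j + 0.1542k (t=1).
0.7651 - 0.3645i + 0.5211j + 0.1011k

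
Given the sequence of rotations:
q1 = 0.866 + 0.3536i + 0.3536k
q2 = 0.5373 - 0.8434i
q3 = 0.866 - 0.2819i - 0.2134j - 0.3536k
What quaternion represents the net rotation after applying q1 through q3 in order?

q2 · q1 = 0.7635 - 0.5404i + 0.2982j + 0.19k
q3 · q2 · q1 = 0.6397 - 0.6183i + 0.34j - 0.3048k
0.6397 - 0.6183i + 0.34j - 0.3048k


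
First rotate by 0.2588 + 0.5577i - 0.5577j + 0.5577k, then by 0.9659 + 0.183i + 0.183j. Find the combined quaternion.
0.25 + 0.6881i - 0.5934j + 0.3346k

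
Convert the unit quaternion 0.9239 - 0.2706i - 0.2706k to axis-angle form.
axis = (-√2/2, 0, -√2/2), θ = π/4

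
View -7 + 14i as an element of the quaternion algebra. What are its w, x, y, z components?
-7 + 14i + 0j + 0k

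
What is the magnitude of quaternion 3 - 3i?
√18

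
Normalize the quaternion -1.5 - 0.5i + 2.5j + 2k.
-0.4201 - 0.14i + 0.7001j + 0.5601k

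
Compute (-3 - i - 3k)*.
-3 + i + 3k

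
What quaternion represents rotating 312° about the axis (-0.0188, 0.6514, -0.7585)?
-0.9135 - 0.0076i + 0.2649j - 0.3085k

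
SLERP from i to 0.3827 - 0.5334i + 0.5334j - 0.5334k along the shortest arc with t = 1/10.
-0.0455 + 0.9949i - 0.0635j + 0.0635k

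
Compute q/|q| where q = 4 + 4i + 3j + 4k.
0.5298 + 0.5298i + 0.3974j + 0.5298k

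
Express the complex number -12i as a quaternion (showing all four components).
0 - 12i + 0j + 0k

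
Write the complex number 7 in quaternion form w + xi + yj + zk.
7 + 0i + 0j + 0k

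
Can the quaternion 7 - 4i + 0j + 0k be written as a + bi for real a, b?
Yes. The quaternion 7 - 4i has j- and k-coefficients y = z = 0, so it lies in the complex subalgebra spanned by 1 and i.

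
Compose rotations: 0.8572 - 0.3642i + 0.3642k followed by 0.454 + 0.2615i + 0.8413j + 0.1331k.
0.4359 + 0.3652i + 0.5774j + 0.5858k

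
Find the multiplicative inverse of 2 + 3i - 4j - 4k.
0.0444 - 0.0667i + 0.0889j + 0.0889k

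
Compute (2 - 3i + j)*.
2 + 3i - j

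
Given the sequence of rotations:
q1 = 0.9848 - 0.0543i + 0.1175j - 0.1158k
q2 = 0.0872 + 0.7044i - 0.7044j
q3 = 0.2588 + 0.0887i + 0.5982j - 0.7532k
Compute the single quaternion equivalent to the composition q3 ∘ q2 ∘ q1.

q2 · q1 = 0.2069 + 0.7705i - 0.6019j + 0.0344k
q3 · q2 · q1 = 0.3712 - 0.215i - 0.6154j - 0.6612k
0.3712 - 0.215i - 0.6154j - 0.6612k


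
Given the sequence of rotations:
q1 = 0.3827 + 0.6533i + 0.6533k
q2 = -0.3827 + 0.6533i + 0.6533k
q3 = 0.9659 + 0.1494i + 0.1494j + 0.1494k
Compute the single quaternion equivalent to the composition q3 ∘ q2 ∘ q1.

q2 · q1 = -1.0001
q3 · q2 · q1 = -0.966 - 0.1494i - 0.1494j - 0.1494k
-0.966 - 0.1494i - 0.1494j - 0.1494k


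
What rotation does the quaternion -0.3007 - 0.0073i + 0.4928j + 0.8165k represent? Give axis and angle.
axis = (-0.0077, 0.5167, 0.8561), θ = 215°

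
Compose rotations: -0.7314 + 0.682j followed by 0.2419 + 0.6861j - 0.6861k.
-0.6448 + 0.4679i - 0.3368j + 0.5018k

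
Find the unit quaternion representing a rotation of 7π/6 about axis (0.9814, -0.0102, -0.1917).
-0.2588 + 0.948i - 0.0099j - 0.1852k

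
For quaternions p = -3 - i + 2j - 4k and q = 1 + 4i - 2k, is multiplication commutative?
No: pq = -7 - 17i - 16j - 6k ≠ -7 - 9i + 20j + 10k = qp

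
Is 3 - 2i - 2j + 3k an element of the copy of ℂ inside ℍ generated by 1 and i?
No. The quaternion 3 - 2i - 2j + 3k has j-coefficient y = -2 and k-coefficient z = 3, not both zero, so it does not lie in the complex subalgebra spanned by 1 and i.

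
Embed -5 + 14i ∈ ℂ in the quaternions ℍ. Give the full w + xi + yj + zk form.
-5 + 14i + 0j + 0k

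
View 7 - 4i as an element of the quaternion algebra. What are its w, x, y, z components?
7 - 4i + 0j + 0k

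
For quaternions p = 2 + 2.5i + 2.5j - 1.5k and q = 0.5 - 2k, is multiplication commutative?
No: pq = -2 - 3.75i + 6.25j - 4.75k ≠ -2 + 6.25i - 3.75j - 4.75k = qp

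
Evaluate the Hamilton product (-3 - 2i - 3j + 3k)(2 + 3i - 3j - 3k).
5i + 6j + 30k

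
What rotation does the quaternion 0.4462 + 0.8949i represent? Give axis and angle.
axis = (1, 0, 0), θ = 127°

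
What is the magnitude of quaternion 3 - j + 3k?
√19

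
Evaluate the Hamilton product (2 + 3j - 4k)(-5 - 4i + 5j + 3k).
-13 + 21i + 11j + 38k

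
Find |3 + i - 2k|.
√14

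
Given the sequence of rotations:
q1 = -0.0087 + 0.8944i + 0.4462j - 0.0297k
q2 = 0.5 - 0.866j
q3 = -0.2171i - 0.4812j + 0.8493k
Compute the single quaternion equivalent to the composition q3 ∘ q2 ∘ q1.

q2 · q1 = 0.3821 + 0.4729i + 0.2306j + 0.7597k
q3 · q2 · q1 = -0.4316 - 0.6444i + 0.3827j + 0.502k
-0.4316 - 0.6444i + 0.3827j + 0.502k


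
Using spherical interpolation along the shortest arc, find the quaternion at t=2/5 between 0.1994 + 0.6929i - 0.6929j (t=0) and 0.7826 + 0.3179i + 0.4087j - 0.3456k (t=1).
0.5932 + 0.7172i - 0.3105j - 0.1934k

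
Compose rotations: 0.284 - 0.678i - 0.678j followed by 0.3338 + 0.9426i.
0.7339 + 0.0414i - 0.2263j - 0.6391k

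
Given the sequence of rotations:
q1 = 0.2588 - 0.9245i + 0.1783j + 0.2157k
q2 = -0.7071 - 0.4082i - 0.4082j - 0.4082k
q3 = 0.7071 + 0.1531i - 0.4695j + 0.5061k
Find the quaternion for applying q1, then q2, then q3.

q2 · q1 = -0.3995 + 0.5328i + 0.2337j - 0.7083k
q3 · q2 · q1 = 0.1041 + 0.5299i + 0.7309j - 0.4171k
0.1041 + 0.5299i + 0.7309j - 0.4171k


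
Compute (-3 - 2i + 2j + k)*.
-3 + 2i - 2j - k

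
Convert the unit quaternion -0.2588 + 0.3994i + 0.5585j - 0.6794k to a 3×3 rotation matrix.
[[-0.547, 0.0945, -0.8318], [0.7978, -0.2422, -0.5522], [-0.2536, -0.9656, 0.0571]]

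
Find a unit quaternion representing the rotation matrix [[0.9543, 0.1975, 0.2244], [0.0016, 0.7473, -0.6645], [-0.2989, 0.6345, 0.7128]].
0.9239 + 0.3515i + 0.1416j - 0.053k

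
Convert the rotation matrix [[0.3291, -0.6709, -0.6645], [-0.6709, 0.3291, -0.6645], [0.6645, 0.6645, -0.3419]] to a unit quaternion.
0.5737 + 0.5792i - 0.5792j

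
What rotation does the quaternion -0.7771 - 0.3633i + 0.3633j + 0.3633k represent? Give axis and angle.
axis = (-√3/3, √3/3, √3/3), θ = 282°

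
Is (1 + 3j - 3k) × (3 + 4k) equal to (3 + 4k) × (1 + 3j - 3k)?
No: pq = 15 + 12i + 9j - 5k ≠ 15 - 12i + 9j - 5k = qp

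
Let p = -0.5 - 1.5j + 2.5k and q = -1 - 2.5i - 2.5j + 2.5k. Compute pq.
-9.5 + 3.75i - 3.5j - 7.5k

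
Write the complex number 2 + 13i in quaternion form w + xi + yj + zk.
2 + 13i + 0j + 0k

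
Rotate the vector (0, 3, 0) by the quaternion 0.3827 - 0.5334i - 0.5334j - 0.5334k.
(2.932, -0.414, 0.482)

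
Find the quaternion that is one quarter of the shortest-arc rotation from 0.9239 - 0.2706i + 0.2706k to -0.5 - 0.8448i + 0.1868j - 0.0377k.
0.9659 + 0.0494i - 0.0626j + 0.2464k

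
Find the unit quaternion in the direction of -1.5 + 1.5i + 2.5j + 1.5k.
-0.416 + 0.416i + 0.6934j + 0.416k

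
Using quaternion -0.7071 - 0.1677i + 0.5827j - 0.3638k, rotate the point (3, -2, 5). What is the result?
(-1.922, -3.707, 4.535)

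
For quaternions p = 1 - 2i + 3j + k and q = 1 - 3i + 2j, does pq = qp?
No: pq = -11 - 7i + 2j + 6k ≠ -11 - 3i + 8j - 4k = qp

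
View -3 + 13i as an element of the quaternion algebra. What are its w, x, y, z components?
-3 + 13i + 0j + 0k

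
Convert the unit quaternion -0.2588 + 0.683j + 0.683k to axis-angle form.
axis = (0, √2/2, √2/2), θ = 7π/6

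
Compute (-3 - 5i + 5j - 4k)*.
-3 + 5i - 5j + 4k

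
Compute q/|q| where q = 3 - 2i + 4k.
0.5571 - 0.3714i + 0.7428k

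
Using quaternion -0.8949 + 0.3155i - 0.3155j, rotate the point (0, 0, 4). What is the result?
(2.259, 2.259, 2.407)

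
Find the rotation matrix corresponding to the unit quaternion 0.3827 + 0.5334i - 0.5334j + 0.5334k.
[[-0.1381, -0.9773, 0.1608], [-0.1608, -0.1381, -0.9773], [0.9773, -0.1608, -0.1381]]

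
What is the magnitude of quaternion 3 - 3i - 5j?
√43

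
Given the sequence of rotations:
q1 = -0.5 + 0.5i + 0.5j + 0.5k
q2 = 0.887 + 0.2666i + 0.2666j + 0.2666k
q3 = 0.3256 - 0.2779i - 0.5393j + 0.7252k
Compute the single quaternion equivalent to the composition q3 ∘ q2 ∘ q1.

q2 · q1 = -0.8434 + 0.3102i + 0.3102j + 0.3102k
q3 · q2 · q1 = -0.2461 - 0.0569i + 0.867j - 0.4295k
-0.2461 - 0.0569i + 0.867j - 0.4295k


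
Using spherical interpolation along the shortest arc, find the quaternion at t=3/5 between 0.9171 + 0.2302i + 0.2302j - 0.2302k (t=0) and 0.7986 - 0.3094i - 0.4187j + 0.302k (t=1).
0.9742 - 0.102i - 0.1763j + 0.0969k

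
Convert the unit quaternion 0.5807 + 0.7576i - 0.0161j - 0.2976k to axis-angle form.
axis = (0.9306, -0.0198, -0.3656), θ = 109°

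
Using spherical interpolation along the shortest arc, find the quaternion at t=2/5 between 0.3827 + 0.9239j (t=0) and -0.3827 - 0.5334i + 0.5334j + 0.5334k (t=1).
0.0813 - 0.266i + 0.923j + 0.266k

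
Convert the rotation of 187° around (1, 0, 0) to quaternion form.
-0.061 + 0.9981i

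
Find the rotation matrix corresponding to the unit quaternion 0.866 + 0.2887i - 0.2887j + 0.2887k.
[[0.6666, -0.6667, -0.3333], [0.3333, 0.6666, -0.6667], [0.6667, 0.3333, 0.6666]]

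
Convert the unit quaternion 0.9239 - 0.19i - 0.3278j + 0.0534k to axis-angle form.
axis = (-0.4966, -0.8567, 0.1396), θ = π/4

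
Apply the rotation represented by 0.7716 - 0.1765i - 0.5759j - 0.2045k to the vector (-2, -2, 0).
(-1.544, -1.484, -1.848)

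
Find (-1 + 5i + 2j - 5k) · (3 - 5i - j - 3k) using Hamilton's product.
9 + 9i + 47j - 7k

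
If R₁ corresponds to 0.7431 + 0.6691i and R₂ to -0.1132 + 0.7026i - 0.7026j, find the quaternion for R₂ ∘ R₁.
-0.5542 + 0.4464i - 0.5221j + 0.4701k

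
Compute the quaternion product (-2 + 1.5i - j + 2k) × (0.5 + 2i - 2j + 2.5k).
-11 - 1.75i + 3.75j - 5k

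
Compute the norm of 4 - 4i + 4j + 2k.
√52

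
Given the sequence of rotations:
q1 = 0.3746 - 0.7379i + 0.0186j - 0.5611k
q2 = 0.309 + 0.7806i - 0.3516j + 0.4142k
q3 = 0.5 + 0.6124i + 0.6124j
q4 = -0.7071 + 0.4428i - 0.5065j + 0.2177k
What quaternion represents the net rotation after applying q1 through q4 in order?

q2 · q1 = 0.9307 + 0.254i + 0.0064j - 0.2631k
q3 · q2 · q1 = 0.3059 + 0.5358i + 0.7343j - 0.2832k
q4 · q3 · q2 · q1 = -0.02 - 0.2598i - 0.4321j + 0.8634k
-0.02 - 0.2598i - 0.4321j + 0.8634k


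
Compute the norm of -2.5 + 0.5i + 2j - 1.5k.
3.571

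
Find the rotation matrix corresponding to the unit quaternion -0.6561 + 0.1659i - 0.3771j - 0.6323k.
[[-0.084, -0.9548, 0.285], [0.7046, 0.1453, 0.6946], [-0.7046, 0.2592, 0.6605]]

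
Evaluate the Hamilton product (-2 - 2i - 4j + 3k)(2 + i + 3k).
-11 - 18i + j + 4k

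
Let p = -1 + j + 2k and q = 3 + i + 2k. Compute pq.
-7 + i + 5j + 3k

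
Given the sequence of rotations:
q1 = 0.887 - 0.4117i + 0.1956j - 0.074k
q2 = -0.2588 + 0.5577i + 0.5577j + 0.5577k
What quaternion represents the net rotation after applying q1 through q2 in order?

q2 · q1 = -0.0678 + 0.4509i + 0.2557j + 0.8525k
-0.0678 + 0.4509i + 0.2557j + 0.8525k


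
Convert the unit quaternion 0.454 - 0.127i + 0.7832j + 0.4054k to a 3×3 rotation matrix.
[[-0.5555, -0.567, 0.6082], [0.1692, 0.639, 0.7503], [-0.8141, 0.5197, -0.2591]]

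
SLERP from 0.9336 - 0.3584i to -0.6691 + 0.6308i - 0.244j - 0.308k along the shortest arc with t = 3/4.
0.7583 - 0.578i + 0.1872j + 0.2363k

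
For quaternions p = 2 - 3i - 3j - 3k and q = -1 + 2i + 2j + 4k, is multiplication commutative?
No: pq = 22 + i + 13j + 11k ≠ 22 + 13i + j + 11k = qp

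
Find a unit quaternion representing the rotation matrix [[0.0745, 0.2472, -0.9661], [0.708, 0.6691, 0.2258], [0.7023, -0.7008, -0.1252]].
0.6361 - 0.3642i - 0.6557j + 0.1811k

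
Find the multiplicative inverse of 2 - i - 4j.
0.0952 + 0.0476i + 0.1905j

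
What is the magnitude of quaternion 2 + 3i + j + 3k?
√23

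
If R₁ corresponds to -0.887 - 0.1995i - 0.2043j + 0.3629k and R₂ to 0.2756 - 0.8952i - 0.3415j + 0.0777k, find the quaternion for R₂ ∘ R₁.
-0.521 + 0.631i + 0.556j + 0.1459k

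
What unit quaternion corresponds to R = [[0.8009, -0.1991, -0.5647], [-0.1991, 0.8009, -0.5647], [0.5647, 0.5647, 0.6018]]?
0.8949 + 0.3155i - 0.3155j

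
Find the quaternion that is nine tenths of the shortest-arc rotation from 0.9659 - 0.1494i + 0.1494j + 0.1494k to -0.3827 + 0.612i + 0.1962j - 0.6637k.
0.4716 - 0.588i - 0.165j + 0.6361k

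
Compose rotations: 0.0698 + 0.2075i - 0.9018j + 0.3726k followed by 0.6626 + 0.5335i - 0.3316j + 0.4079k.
-0.5155 + 0.419i - 0.7348j - 0.1369k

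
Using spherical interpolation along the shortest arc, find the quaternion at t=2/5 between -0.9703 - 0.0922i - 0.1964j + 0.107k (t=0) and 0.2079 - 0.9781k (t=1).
-0.8044 - 0.0664i - 0.1415j + 0.5731k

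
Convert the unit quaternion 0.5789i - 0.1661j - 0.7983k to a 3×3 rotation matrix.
[[-0.3297, -0.1923, -0.9243], [-0.1923, -0.9448, 0.2652], [-0.9243, 0.2652, 0.2746]]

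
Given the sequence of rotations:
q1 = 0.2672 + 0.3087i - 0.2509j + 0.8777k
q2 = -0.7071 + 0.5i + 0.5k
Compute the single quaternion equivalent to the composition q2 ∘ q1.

q2 · q1 = -0.7821 + 0.0408i - 0.1071j - 0.6125k
-0.7821 + 0.0408i - 0.1071j - 0.6125k


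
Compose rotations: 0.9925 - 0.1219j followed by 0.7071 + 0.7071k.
0.7018 + 0.0862i - 0.0862j + 0.7018k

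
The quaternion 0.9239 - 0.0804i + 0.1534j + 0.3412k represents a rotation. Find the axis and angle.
axis = (-0.2101, 0.4009, 0.8917), θ = π/4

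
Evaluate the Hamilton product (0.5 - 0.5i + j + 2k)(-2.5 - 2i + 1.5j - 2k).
0.25 - 4.75i - 6.75j - 4.75k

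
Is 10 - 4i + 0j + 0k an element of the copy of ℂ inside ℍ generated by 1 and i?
Yes. The quaternion 10 - 4i has j- and k-coefficients y = z = 0, so it lies in the complex subalgebra spanned by 1 and i.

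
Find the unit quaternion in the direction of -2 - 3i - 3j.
-0.4264 - 0.6396i - 0.6396j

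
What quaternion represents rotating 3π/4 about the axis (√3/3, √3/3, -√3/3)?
0.3827 + 0.5334i + 0.5334j - 0.5334k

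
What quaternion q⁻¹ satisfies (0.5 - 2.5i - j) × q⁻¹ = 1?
0.0667 + 0.3333i + 0.1333j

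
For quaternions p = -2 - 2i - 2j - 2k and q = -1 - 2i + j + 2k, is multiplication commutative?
No: pq = 4 + 4i + 8j - 8k ≠ 4 + 8i - 8j + 4k = qp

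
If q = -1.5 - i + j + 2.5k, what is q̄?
-1.5 + i - j - 2.5k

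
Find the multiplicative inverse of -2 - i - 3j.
-0.1429 + 0.0714i + 0.2143j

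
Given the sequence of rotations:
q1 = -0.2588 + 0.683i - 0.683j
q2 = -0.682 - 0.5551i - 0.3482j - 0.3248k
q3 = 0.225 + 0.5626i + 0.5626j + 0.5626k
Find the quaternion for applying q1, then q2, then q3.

q2 · q1 = 0.3178 - 0.544i + 0.3341j + 0.701k
q3 · q2 · q1 = -0.2048 + 0.2628i - 0.4465j + 0.8305k
-0.2048 + 0.2628i - 0.4465j + 0.8305k


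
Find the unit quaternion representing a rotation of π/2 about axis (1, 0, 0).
0.7071 + 0.7071i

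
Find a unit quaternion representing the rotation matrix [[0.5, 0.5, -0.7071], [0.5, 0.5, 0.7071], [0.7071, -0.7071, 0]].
0.7071 - 0.5i - 0.5j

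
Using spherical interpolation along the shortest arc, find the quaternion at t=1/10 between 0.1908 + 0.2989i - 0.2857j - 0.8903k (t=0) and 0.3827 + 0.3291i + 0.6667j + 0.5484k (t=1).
0.1321 + 0.2394i - 0.3469j - 0.8971k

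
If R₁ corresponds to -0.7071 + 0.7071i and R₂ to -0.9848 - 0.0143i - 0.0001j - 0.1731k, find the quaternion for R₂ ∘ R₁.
0.7065 - 0.6862i - 0.1223j + 0.1225k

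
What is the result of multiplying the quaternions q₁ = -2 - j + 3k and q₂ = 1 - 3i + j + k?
-4 + 2i - 12j - 2k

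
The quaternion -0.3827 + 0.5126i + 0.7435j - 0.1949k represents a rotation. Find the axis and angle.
axis = (0.5548, 0.8048, -0.211), θ = 5π/4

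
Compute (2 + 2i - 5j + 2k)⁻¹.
0.0541 - 0.0541i + 0.1351j - 0.0541k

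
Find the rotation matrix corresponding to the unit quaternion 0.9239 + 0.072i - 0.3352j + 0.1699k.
[[0.7175, -0.3622, -0.5949], [0.2657, 0.9319, -0.2469], [0.6438, 0.0191, 0.7649]]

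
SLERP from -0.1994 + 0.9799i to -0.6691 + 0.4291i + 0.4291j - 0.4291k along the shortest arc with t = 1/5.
-0.3267 + 0.9343i + 0.1007j - 0.1007k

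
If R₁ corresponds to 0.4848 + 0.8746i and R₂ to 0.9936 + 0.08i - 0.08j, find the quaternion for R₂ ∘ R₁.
0.4117 + 0.9078i - 0.0388j + 0.07k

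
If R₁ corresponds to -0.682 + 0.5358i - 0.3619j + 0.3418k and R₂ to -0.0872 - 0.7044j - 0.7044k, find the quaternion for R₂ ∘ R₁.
0.0453 - 0.5424i + 0.1345j + 0.828k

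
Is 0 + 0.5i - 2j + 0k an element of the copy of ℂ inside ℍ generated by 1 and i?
No. The quaternion 0.5i - 2j has j-coefficient y = -2 and k-coefficient z = 0, not both zero, so it does not lie in the complex subalgebra spanned by 1 and i.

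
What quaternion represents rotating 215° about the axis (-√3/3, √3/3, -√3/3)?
-0.3007 - 0.5506i + 0.5506j - 0.5506k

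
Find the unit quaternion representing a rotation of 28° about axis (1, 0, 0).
0.9703 + 0.2419i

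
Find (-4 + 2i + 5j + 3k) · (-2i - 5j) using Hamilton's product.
29 + 23i + 14j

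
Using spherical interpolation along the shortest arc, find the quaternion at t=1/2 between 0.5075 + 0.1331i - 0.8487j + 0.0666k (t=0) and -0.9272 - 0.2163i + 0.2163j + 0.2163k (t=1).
0.7854 + 0.1913i - 0.583j - 0.0819k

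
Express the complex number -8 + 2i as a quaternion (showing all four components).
-8 + 2i + 0j + 0k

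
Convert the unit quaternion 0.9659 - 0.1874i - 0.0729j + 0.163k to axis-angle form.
axis = (-0.724, -0.2816, 0.6297), θ = π/6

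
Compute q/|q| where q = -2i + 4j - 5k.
-0.2981i + 0.5963j - 0.7454k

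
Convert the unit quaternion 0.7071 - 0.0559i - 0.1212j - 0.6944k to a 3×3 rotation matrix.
[[0.0062, 0.9956, -0.0938], [-0.9685, 0.0294, 0.2474], [0.249, 0.0893, 0.9644]]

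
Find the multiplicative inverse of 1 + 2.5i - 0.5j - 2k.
0.087 - 0.2174i + 0.0435j + 0.1739k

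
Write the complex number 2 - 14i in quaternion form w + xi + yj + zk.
2 - 14i + 0j + 0k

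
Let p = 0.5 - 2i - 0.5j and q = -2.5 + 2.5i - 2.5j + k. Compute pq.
2.5 + 5.75i + 2j + 6.75k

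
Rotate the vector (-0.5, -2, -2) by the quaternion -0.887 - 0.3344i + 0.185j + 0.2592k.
(-0.068, 0.002, -2.871)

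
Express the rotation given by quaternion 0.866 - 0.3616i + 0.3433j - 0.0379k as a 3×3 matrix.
[[0.7614, -0.1826, 0.622], [-0.3139, 0.7356, 0.6003], [-0.5672, -0.6523, 0.5028]]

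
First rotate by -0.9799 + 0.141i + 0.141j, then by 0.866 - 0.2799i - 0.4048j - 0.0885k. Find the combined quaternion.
-0.7521 + 0.4089i + 0.5063j + 0.1043k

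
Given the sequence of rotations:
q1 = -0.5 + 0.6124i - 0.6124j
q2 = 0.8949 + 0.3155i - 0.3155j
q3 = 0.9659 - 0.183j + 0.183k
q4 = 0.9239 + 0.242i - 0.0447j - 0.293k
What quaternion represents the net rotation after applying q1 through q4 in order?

q2 · q1 = -0.8339 + 0.3903i - 0.3903j
q3 · q2 · q1 = -0.8769 + 0.4484i - 0.153j - 0.0812k
q4 · q3 · q2 · q1 = -0.9493 + 0.1609i - 0.2139j + 0.1649k
-0.9493 + 0.1609i - 0.2139j + 0.1649k


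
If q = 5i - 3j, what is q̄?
-5i + 3j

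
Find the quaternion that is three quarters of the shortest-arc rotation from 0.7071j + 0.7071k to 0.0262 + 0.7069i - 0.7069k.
-0.0214 - 0.5772i + 0.2113j + 0.7885k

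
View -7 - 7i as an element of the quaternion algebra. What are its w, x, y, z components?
-7 - 7i + 0j + 0k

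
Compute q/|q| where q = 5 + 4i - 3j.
0.7071 + 0.5657i - 0.4243j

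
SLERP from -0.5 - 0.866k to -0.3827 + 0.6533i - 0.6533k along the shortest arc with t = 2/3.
-0.4476 + 0.457i - 0.7686k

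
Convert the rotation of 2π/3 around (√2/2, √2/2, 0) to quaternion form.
0.5 + 0.6124i + 0.6124j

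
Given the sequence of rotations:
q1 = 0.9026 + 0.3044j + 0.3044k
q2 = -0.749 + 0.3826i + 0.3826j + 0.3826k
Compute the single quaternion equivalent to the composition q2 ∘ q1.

q2 · q1 = -0.909 + 0.3453i + 0.0009j + 0.2338k
-0.909 + 0.3453i + 0.0009j + 0.2338k


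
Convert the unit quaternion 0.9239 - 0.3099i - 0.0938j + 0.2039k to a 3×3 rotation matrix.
[[0.8993, -0.3186, -0.2997], [0.4349, 0.7248, 0.5344], [0.0469, -0.6109, 0.7903]]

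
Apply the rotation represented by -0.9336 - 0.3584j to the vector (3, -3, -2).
(0.891, -3, -3.494)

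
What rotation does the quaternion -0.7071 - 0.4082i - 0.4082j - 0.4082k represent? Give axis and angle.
axis = (-√3/3, -√3/3, -√3/3), θ = 3π/2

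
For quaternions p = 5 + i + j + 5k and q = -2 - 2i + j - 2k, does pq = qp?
No: pq = 1 - 19i - 5j - 17k ≠ 1 - 5i + 11j - 23k = qp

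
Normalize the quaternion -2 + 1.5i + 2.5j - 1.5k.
-0.5208 + 0.3906i + 0.6509j - 0.3906k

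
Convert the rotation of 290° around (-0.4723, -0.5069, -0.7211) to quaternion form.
-0.8192 - 0.2709i - 0.2907j - 0.4136k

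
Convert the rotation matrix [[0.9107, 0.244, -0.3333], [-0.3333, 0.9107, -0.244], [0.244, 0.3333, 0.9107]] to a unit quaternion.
0.9659 + 0.1494i - 0.1494j - 0.1494k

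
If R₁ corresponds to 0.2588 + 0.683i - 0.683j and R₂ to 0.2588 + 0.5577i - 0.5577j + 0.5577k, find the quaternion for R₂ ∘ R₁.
-0.6948 + 0.702i + 0.0598j + 0.1443k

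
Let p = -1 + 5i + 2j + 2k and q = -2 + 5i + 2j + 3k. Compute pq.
-33 - 13i - 11j - 7k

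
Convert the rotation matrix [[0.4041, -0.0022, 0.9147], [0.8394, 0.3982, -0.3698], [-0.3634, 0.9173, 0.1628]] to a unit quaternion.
0.7009 + 0.4591i + 0.4559j + 0.3002k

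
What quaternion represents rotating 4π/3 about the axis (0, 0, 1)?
-0.5 + 0.866k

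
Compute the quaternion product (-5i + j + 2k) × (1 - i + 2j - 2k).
-3 - 11i - 11j - 7k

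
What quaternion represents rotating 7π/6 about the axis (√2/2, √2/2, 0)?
-0.2588 + 0.683i + 0.683j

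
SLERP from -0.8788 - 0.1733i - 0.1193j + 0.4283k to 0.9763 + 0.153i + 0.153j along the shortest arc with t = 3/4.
-0.9696 - 0.1611i - 0.1472j + 0.1105k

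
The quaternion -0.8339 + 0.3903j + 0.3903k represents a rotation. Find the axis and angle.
axis = (0, √2/2, √2/2), θ = 293°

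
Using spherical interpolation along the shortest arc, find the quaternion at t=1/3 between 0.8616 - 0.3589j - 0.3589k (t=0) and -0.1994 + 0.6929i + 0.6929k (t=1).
0.7341 - 0.2825i - 0.2719j - 0.5544k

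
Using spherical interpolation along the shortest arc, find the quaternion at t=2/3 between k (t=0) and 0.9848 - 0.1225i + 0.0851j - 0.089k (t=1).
-0.8254 + 0.1027i - 0.0713j + 0.5505k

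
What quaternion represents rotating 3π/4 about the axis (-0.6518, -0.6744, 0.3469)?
0.3827 - 0.6022i - 0.6231j + 0.3205k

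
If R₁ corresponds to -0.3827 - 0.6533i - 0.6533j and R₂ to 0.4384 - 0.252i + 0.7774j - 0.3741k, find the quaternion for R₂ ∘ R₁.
0.1755 - 0.4344i - 0.3395j + 0.8157k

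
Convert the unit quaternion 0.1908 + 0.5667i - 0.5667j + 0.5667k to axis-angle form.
axis = (√3/3, -√3/3, √3/3), θ = 158°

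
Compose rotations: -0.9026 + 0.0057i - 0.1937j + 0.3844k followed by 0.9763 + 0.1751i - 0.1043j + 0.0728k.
-0.9304 - 0.1785i - 0.1619j + 0.2763k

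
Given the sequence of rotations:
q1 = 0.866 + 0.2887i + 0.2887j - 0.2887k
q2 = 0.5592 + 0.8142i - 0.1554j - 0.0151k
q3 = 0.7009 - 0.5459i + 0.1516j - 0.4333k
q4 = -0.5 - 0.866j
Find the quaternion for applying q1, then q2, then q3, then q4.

q2 · q1 = 0.2897 + 0.9158i + 0.2576j + 0.1054k
q3 · q2 · q1 = 0.7096 + 0.6113i - 0.1148j - 0.3311k
q4 · q3 · q2 · q1 = -0.4542 - 0.0189i - 0.5571j + 0.6949k
-0.4542 - 0.0189i - 0.5571j + 0.6949k


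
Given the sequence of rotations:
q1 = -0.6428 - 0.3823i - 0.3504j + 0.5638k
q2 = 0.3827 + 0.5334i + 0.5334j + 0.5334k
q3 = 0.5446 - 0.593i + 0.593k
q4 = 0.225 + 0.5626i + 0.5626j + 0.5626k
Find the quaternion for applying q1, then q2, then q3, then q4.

q2 · q1 = -0.1559 - 0.0015i - 0.9816j - 0.1101k
q3 · q2 · q1 = -0.0205 + 0.6737i - 0.6008j + 0.4297k
q4 · q3 · q2 · q1 = -0.2874 + 0.7198i - 0.0094j - 0.6319k
-0.2874 + 0.7198i - 0.0094j - 0.6319k


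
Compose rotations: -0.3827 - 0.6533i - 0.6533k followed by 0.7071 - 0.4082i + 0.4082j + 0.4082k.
-0.2706 - 0.5724i - 0.6896j - 0.3515k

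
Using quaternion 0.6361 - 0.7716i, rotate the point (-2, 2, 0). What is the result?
(-2, -0.381, -1.963)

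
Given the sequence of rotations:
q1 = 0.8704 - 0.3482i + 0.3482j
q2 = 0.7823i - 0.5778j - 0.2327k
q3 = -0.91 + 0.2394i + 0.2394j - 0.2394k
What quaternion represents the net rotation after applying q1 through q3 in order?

q2 · q1 = 0.4736 + 0.7619i - 0.4219j - 0.1313k
q3 · q2 · q1 = -0.5438 - 0.7124i + 0.3463j - 0.2773k
-0.5438 - 0.7124i + 0.3463j - 0.2773k


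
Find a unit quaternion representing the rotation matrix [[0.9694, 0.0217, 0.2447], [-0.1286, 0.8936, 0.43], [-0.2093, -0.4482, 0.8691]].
0.9659 - 0.2273i + 0.1175j - 0.0389k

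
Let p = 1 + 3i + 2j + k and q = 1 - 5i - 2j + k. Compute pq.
19 + 2i - 8j + 6k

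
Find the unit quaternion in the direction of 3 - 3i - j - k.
0.6708 - 0.6708i - 0.2236j - 0.2236k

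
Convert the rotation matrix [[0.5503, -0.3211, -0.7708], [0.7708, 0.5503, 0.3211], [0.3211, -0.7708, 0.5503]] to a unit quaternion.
0.8141 - 0.3353i - 0.3353j + 0.3353k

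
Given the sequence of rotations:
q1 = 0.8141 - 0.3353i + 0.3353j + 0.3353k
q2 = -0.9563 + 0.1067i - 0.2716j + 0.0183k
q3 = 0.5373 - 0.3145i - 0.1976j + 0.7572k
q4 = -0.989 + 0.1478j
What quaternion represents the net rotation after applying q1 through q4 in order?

q2 · q1 = -0.6578 + 0.3103i - 0.5837j - 0.361k
q3 · q2 · q1 = -0.0978 + 0.8869i - 0.0622j - 0.4472k
q4 · q3 · q2 · q1 = 0.1059 - 0.9432i + 0.0471j + 0.3112k
0.1059 - 0.9432i + 0.0471j + 0.3112k


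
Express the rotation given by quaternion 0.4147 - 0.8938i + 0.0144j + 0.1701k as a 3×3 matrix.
[[0.9417, -0.1668, -0.2921], [0.1153, -0.6556, 0.7462], [-0.316, -0.7364, -0.5982]]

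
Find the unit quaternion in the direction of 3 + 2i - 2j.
0.7276 + 0.4851i - 0.4851j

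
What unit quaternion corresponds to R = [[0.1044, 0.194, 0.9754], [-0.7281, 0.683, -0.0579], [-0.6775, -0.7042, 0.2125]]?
0.7071 - 0.2285i + 0.5844j - 0.326k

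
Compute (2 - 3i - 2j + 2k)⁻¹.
0.0952 + 0.1429i + 0.0952j - 0.0952k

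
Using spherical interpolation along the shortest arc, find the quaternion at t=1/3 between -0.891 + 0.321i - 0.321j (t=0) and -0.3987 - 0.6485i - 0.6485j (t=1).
-0.8542 - 0.0242i - 0.5193j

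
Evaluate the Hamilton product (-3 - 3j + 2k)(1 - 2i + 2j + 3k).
-3 - 7i - 13j - 13k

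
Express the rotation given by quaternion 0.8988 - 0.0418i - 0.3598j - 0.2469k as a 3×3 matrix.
[[0.6192, 0.4739, -0.6261], [-0.4137, 0.8746, 0.2528], [0.6674, 0.1025, 0.7376]]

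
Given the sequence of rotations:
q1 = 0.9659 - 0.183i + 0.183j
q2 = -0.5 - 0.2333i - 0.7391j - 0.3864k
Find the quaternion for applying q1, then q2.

q2 · q1 = -0.3904 - 0.0631i - 0.7347j - 0.5512k
-0.3904 - 0.0631i - 0.7347j - 0.5512k


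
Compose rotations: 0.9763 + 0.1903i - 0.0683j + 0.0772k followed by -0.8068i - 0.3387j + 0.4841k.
0.093 - 0.7808i - 0.1763j + 0.5922k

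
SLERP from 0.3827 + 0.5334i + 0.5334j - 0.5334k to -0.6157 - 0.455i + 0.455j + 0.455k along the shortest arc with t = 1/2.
0.5806 + 0.5748i + 0.0456j - 0.5748k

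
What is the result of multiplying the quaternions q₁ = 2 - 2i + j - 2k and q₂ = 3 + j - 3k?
-1 - 7i - j - 14k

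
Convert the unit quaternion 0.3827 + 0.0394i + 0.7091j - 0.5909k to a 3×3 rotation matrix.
[[-0.704, 0.5082, 0.4962], [-0.3964, 0.2986, -0.8682], [-0.5893, -0.8079, -0.0088]]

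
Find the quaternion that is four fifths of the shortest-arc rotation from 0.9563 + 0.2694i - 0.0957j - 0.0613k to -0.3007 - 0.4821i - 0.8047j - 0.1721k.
0.5135 + 0.4961i + 0.6868j + 0.1363k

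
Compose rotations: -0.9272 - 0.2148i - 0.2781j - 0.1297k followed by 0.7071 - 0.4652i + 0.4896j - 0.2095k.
-0.6466 + 0.1577i - 0.6659j + 0.3371k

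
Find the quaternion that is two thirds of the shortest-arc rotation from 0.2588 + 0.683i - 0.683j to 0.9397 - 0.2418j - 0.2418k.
0.8203 + 0.2799i - 0.4637j - 0.1838k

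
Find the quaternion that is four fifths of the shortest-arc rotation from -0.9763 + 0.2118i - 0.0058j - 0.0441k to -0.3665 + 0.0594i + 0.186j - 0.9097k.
-0.5631 + 0.1046i + 0.1606j - 0.8038k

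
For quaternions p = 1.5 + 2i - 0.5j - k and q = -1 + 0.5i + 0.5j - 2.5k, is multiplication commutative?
No: pq = -4.75 + 0.5i + 5.75j - 1.5k ≠ -4.75 - 3i - 3.25j - 4k = qp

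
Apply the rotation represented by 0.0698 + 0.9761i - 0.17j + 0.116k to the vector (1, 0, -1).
(0.713, -0.14, 1.214)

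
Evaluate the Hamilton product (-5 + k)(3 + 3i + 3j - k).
-14 - 18i - 12j + 8k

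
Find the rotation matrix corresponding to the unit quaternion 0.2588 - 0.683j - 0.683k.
[[-0.866, 0.3535, -0.3535], [-0.3535, 0.067, 0.933], [0.3535, 0.933, 0.067]]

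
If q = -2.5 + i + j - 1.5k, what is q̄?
-2.5 - i - j + 1.5k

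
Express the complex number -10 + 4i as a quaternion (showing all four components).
-10 + 4i + 0j + 0k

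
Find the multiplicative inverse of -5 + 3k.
-0.1471 - 0.0882k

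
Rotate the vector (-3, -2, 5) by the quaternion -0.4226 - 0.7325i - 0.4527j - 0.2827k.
(1.844, -4.056, -4.26)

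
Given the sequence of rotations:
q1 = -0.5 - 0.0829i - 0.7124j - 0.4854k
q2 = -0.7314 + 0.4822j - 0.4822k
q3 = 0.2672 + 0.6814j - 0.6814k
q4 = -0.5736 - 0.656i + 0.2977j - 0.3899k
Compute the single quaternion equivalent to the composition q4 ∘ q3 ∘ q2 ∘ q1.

q2 · q1 = 0.4752 - 0.5169i + 0.3199j + 0.6361k
q3 · q2 · q1 = 0.3424 + 0.5133i + 0.7615j + 0.1984k
q4 · q3 · q2 · q1 = -0.009 - 0.1631i - 0.4048j - 0.8997k
-0.009 - 0.1631i - 0.4048j - 0.8997k


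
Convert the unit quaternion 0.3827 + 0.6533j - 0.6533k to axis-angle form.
axis = (0, √2/2, -√2/2), θ = 3π/4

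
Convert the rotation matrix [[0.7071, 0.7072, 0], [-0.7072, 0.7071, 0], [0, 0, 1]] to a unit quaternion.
0.9239 - 0.3827k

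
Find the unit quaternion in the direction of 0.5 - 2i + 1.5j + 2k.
0.1543 - 0.6172i + 0.4629j + 0.6172k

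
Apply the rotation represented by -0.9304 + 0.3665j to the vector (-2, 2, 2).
(-2.827, 2, 0.099)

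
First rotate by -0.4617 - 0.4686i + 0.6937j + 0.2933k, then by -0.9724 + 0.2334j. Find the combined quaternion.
0.287 + 0.5241i - 0.7823j - 0.1758k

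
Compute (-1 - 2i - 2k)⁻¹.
-0.1111 + 0.2222i + 0.2222k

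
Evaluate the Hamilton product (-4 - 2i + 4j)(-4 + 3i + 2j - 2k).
14 - 12i - 28j - 8k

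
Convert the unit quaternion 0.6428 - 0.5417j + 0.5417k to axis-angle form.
axis = (0, -√2/2, √2/2), θ = 100°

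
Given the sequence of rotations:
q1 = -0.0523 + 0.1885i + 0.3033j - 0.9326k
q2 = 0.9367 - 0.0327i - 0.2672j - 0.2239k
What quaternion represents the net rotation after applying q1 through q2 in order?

q2 · q1 = -0.1706 + 0.4954i + 0.2254j - 0.8214k
-0.1706 + 0.4954i + 0.2254j - 0.8214k


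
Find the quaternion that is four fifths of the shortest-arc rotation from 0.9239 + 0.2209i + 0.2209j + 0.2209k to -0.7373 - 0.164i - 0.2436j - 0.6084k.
0.7873 + 0.1783i + 0.2427j + 0.538k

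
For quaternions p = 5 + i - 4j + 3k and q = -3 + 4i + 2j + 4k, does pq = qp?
No: pq = -23 - 5i + 30j + 29k ≠ -23 + 39i + 14j - 7k = qp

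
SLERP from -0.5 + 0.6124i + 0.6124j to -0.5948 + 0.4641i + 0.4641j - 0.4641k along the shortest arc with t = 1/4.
-0.538 + 0.5899i + 0.5899j - 0.1212k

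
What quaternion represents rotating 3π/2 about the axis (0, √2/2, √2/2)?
-0.7071 + 0.5j + 0.5k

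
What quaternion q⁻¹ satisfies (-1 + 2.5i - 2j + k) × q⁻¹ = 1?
-0.0816 - 0.2041i + 0.1633j - 0.0816k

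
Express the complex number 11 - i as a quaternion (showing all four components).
11 - i + 0j + 0k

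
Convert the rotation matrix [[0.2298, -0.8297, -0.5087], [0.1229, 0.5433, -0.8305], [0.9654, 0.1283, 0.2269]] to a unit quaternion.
0.7071 + 0.339i - 0.5212j + 0.3368k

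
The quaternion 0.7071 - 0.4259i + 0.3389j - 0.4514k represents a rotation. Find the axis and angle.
axis = (-0.6023, 0.4793, -0.6384), θ = π/2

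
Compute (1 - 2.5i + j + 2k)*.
1 + 2.5i - j - 2k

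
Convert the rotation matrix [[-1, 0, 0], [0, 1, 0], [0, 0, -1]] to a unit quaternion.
j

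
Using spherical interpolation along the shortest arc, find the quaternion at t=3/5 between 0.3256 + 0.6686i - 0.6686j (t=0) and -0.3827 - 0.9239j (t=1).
-0.1069 + 0.3148i - 0.9431j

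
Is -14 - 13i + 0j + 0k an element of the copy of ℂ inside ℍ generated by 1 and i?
Yes. The quaternion -14 - 13i has j- and k-coefficients y = z = 0, so it lies in the complex subalgebra spanned by 1 and i.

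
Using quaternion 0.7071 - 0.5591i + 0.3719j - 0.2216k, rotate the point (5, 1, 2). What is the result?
(4.571, -2.118, -2.15)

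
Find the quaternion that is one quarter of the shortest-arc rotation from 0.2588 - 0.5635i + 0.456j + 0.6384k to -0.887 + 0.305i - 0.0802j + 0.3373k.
0.5252 - 0.5927i + 0.4232j + 0.4402k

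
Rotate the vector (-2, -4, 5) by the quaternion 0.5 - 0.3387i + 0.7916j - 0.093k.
(6.587, -0.797, 0.987)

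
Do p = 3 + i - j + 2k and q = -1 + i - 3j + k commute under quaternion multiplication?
No: pq = -9 + 7i - 7j - k ≠ -9 - 3i - 9j + 3k = qp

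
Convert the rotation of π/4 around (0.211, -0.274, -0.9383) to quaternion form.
0.9239 + 0.0807i - 0.1049j - 0.3591k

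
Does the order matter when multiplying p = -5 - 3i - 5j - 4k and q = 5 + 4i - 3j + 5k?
Yes: pq = -8 - 72i - 11j - 16k ≠ -8 + 2i - 9j - 74k = qp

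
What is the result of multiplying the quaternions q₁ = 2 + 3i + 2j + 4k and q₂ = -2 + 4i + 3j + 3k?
-34 - 4i + 9j - k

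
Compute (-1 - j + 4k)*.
-1 + j - 4k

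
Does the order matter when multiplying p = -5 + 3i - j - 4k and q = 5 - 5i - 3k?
Yes: pq = -22 + 43i + 24j - 10k ≠ -22 + 37i - 34j = qp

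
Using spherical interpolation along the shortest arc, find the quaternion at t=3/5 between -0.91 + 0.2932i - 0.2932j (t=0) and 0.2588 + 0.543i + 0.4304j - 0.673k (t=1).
-0.6764 - 0.2498i - 0.477j + 0.5025k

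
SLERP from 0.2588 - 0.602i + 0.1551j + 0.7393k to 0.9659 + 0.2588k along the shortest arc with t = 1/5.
0.4621 - 0.5217i + 0.1344j + 0.7044k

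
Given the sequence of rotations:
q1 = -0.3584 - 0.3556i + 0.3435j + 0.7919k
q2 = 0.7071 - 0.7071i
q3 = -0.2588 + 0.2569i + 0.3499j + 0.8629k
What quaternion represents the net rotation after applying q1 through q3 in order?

q2 · q1 = -0.5049 + 0.002i + 0.8028j + 0.3171k
q3 · q2 · q1 = -0.4244 - 0.712i - 0.4642j - 0.3122k
-0.4244 - 0.712i - 0.4642j - 0.3122k


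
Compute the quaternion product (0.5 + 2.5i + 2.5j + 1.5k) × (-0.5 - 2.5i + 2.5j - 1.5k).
2 - 10i + 11k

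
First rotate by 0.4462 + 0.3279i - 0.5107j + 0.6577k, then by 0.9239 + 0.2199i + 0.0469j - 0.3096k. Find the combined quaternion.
0.5677 + 0.2738i - 0.6971j + 0.3418k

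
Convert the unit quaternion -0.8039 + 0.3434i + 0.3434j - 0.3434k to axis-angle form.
axis = (√3/3, √3/3, -√3/3), θ = 287°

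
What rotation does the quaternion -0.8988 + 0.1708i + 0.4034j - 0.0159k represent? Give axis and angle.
axis = (0.3896, 0.9203, -0.0363), θ = 308°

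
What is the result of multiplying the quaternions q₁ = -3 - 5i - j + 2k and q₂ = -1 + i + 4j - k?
14 - 5i - 14j - 18k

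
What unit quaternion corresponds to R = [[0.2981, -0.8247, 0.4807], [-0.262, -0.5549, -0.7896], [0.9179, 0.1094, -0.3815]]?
0.3007 + 0.7474i - 0.3635j + 0.4678k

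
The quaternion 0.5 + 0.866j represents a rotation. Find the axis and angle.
axis = (0, 1, 0), θ = 2π/3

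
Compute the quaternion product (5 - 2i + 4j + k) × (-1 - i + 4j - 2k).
-21 - 15i + 11j - 15k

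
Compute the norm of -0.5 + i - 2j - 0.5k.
2.345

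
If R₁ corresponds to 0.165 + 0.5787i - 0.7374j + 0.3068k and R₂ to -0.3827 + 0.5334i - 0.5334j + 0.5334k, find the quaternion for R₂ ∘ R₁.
-0.9288 + 0.0962i + 0.3392j - 0.1141k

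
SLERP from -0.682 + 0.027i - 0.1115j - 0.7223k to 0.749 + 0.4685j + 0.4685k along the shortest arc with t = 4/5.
-0.7474 + 0.0056i - 0.4024j - 0.5286k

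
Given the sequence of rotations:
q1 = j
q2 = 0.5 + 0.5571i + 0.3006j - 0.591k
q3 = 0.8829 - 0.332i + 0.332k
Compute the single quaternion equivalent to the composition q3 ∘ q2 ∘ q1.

q2 · q1 = -0.3006 + 0.591i + 0.5j + 0.5571k
q3 · q2 · q1 = -0.2541 + 0.4556i + 0.8226j + 0.2261k
-0.2541 + 0.4556i + 0.8226j + 0.2261k


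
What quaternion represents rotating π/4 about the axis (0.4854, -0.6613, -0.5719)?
0.9239 + 0.1858i - 0.2531j - 0.2189k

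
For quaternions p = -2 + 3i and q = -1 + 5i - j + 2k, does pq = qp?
No: pq = -13 - 13i - 4j - 7k ≠ -13 - 13i + 8j - k = qp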